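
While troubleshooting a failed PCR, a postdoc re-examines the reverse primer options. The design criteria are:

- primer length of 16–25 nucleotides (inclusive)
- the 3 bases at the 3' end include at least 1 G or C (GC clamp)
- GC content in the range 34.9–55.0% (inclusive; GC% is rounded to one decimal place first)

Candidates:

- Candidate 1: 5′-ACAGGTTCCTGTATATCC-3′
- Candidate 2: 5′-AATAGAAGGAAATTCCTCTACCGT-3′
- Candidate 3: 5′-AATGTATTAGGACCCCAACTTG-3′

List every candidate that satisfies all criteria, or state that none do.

Candidate 1 (18 nt, A=4 T=6 G=3 C=5): length 18 ✓; 3' end TCC has 2 G/C ✓; GC 8/18 = 44.4% ✓ — passes.
Candidate 2 (24 nt, A=9 T=6 G=4 C=5): length 24 ✓; 3' end CGT has 2 G/C ✓; GC 9/24 = 37.5% ✓ — passes.
Candidate 3 (22 nt, A=7 T=6 G=4 C=5): length 22 ✓; 3' end TTG has 1 G/C ✓; GC 9/22 = 40.9% ✓ — passes.

Candidate 1, Candidate 2 and Candidate 3.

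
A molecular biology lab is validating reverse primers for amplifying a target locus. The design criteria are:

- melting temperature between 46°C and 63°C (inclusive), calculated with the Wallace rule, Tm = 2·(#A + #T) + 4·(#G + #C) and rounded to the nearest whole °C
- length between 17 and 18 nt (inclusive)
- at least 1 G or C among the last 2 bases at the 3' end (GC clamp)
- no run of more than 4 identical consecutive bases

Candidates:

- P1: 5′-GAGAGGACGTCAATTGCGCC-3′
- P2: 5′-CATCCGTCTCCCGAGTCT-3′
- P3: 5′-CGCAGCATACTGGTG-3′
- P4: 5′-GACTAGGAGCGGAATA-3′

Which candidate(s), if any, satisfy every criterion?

P1 (20 nt, A=5 T=3 G=7 C=5): Tm = 2·8 + 4·12 = 64°C, outside 46–63°C ✗; length 20, outside 17–18 ✗; 3' end CC has 2 G/C ✓; longest run = 2 ✓ — fails.
P2 (18 nt, A=2 T=5 G=3 C=8): Tm = 2·7 + 4·11 = 58°C ✓; length 18 ✓; 3' end CT has 1 G/C ✓; longest run = 3 ✓ — passes.
P3 (15 nt, A=3 T=3 G=5 C=4): Tm = 2·6 + 4·9 = 48°C ✓; length 15, outside 17–18 ✗; 3' end TG has 1 G/C ✓; longest run = 2 ✓ — fails.
P4 (16 nt, A=6 T=2 G=6 C=2): Tm = 2·8 + 4·8 = 48°C ✓; length 16, outside 17–18 ✗; 3' end TA has 0 G/C, need ≥1 ✗; longest run = 2 ✓ — fails.

P2 only.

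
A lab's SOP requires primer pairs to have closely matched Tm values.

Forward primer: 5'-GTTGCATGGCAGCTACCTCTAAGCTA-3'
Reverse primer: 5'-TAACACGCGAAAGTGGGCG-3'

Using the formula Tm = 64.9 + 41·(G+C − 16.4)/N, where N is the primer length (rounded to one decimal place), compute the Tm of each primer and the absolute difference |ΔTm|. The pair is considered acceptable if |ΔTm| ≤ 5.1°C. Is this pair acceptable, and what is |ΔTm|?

Forward: G+C = 13, N = 26 → Tm = 64.9 + 41·(13 − 16.4)/26 = 59.5°C.
Reverse: G+C = 11, N = 19 → Tm = 64.9 + 41·(11 − 16.4)/19 = 53.2°C.
|ΔTm| = |59.5 − 53.2| = 6.3°C, > 5.1°C.

|ΔTm| = 6.3°C; the pair is not acceptable.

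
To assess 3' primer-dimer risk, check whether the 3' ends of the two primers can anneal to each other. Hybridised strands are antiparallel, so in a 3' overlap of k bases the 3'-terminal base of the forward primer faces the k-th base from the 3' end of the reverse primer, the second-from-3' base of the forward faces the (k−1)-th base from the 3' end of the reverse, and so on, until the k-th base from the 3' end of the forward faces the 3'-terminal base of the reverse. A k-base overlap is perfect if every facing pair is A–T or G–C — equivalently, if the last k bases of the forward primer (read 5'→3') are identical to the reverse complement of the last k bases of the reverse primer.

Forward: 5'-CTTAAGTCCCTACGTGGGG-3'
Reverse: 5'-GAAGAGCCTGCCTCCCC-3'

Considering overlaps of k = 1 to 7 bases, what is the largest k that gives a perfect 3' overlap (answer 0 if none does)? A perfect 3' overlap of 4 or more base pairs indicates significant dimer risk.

Last 7 bases (5'→3') — forward …CGTGGGG, reverse …CCTCCCC.
Reverse complement of the reverse primer's last 7 bases: GGGGAGG; its first k bases are the reverse complement of the reverse primer's last k bases, so a perfect k-base overlap needs the forward primer's last k bases to equal them.
Comparing (forward last k vs required): k=1: G vs G ✓; k=2: GG vs GG ✓; k=3: GGG vs GGG ✓; k=4: GGGG vs GGGG ✓; k=5: TGGGG vs GGGGA ✗; k=6: GTGGGG vs GGGGAG ✗; k=7: CGTGGGG vs GGGGAGG ✗.
Perfect overlaps at k = 1, 2, 3, 4; the largest is 4.

Longest perfect overlap: 4 complementary base pairs; significant dimer risk (threshold 4).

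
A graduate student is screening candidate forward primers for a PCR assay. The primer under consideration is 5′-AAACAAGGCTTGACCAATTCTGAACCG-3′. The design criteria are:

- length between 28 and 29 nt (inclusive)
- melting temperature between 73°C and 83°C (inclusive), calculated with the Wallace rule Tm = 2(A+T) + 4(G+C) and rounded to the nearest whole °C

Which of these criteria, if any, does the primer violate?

Base counts: A=10, T=5, G=5, C=7 (length 27).
length: length 27, outside 28–29 ✗
Tm: Tm = 2·15 + 4·12 = 78°C ✓

Fails: length.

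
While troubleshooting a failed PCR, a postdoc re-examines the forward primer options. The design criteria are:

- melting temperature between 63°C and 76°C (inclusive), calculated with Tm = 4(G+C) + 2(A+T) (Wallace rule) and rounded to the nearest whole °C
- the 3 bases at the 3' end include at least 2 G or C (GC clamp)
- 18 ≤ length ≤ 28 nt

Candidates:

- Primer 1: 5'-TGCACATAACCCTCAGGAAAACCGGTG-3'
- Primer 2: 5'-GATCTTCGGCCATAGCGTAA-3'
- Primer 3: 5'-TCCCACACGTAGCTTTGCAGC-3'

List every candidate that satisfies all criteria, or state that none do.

Primer 3 only.

Primer 1 (27 nt, A=9 T=4 G=6 C=8): Tm = 2·13 + 4·14 = 82°C, outside 63–76°C ✗; 3' end GTG has 2 G/C ✓; length 27 ✓ — fails.
Primer 2 (20 nt, A=5 T=5 G=5 C=5): Tm = 2·10 + 4·10 = 60°C, outside 63–76°C ✗; 3' end TAA has 0 G/C, need ≥2 ✗; length 20 ✓ — fails.
Primer 3 (21 nt, A=4 T=5 G=4 C=8): Tm = 2·9 + 4·12 = 66°C ✓; 3' end AGC has 2 G/C ✓; length 21 ✓ — passes.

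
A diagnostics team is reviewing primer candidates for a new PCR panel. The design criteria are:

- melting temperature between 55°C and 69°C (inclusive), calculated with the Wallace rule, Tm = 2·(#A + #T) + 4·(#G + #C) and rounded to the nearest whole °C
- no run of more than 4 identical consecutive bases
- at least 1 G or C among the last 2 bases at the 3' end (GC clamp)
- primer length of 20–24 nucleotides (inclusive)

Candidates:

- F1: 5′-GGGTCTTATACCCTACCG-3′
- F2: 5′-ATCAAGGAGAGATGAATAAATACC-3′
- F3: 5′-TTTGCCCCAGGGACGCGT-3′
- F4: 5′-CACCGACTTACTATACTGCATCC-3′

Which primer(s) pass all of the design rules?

F1 (18 nt, A=3 T=5 G=4 C=6): Tm = 2·8 + 4·10 = 56°C ✓; longest run = 3 ✓; 3' end CG has 2 G/C ✓; length 18, outside 20–24 ✗ — fails.
F2 (24 nt, A=12 T=4 G=5 C=3): Tm = 2·16 + 4·8 = 64°C ✓; longest run = 3 ✓; 3' end CC has 2 G/C ✓; length 24 ✓ — passes.
F3 (18 nt, A=2 T=4 G=6 C=6): Tm = 2·6 + 4·12 = 60°C ✓; longest run = 4 ✓; 3' end GT has 1 G/C ✓; length 18, outside 20–24 ✗ — fails.
F4 (23 nt, A=6 T=6 G=2 C=9): Tm = 2·12 + 4·11 = 68°C ✓; longest run = 2 ✓; 3' end CC has 2 G/C ✓; length 23 ✓ — passes.

F2 and F4.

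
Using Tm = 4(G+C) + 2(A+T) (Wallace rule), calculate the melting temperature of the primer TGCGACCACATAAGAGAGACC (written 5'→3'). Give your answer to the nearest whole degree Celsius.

Base counts: A=8, T=2, G=5, C=6 (length 21).
Tm = 2·(8+2) + 4·(5+6) = 2·10 + 4·11 = 20 + 44 = 64°C.

64°C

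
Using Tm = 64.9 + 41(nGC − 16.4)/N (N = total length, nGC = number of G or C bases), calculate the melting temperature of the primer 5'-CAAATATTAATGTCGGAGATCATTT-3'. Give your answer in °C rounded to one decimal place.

49.5°C

Base counts: A=9, T=9, G=4, C=3; G+C = 7, N = 25.
Tm = 64.9 + 41·(7 − 16.4)/25 = 64.9 + -385.40/25 = 49.5°C.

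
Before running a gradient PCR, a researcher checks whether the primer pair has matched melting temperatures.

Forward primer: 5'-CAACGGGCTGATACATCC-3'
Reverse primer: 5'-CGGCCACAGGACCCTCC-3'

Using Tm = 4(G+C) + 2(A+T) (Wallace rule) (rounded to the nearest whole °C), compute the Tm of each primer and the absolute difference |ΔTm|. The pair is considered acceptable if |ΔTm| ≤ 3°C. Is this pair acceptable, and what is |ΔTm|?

Forward: A=5 T=3 G=4 C=6 → Tm = 2·8 + 4·10 = 56°C.
Reverse: A=3 T=1 G=4 C=9 → Tm = 2·4 + 4·13 = 60°C.
|ΔTm| = |56 − 60| = 4°C, > 3°C.

|ΔTm| = 4°C; the pair is not acceptable.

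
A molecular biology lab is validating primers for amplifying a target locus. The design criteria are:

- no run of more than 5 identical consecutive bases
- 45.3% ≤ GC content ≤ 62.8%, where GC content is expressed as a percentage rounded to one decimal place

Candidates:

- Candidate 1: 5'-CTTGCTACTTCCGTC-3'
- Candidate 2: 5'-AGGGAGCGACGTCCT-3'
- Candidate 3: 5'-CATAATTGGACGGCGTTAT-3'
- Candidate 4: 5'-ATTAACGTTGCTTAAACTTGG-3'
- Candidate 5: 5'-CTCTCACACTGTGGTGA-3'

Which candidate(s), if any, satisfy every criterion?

Candidate 1 (15 nt, A=1 T=6 G=2 C=6): longest run = 2 ✓; GC 8/15 = 53.3% ✓ — passes.
Candidate 2 (15 nt, A=3 T=2 G=6 C=4): longest run = 3 ✓; GC 10/15 = 66.7%, outside 45.3–62.8% ✗ — fails.
Candidate 3 (19 nt, A=5 T=6 G=5 C=3): longest run = 2 ✓; GC 8/19 = 42.1%, outside 45.3–62.8% ✗ — fails.
Candidate 4 (21 nt, A=6 T=8 G=4 C=3): longest run = 3 ✓; GC 7/21 = 33.3%, outside 45.3–62.8% ✗ — fails.
Candidate 5 (17 nt, A=3 T=5 G=4 C=5): longest run = 2 ✓; GC 9/17 = 52.9% ✓ — passes.

Candidate 1 and Candidate 5.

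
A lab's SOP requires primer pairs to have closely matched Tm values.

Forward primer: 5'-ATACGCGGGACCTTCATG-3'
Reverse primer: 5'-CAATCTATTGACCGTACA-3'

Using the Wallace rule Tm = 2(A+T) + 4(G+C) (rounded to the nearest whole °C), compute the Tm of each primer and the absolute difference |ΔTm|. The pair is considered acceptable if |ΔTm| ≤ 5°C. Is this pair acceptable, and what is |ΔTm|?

|ΔTm| = 6°C; the pair is not acceptable.

Forward: A=4 T=4 G=5 C=5 → Tm = 2·8 + 4·10 = 56°C.
Reverse: A=6 T=5 G=2 C=5 → Tm = 2·11 + 4·7 = 50°C.
|ΔTm| = |56 − 50| = 6°C, > 5°C.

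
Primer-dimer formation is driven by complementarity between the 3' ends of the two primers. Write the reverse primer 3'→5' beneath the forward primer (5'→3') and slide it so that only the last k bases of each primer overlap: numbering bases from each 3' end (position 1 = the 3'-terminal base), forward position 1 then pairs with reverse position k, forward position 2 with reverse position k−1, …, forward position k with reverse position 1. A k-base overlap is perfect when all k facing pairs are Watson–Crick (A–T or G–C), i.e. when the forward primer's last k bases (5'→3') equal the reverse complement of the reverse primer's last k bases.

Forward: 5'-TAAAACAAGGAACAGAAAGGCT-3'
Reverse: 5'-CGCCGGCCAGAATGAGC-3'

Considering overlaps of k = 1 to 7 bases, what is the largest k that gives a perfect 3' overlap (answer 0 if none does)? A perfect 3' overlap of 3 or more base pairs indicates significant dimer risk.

Last 7 bases (5'→3') — forward …AAAGGCT, reverse …AATGAGC.
Reverse complement of the reverse primer's last 7 bases: GCTCATT; its first k bases are the reverse complement of the reverse primer's last k bases, so a perfect k-base overlap needs the forward primer's last k bases to equal them.
Comparing (forward last k vs required): k=1: T vs G ✗; k=2: CT vs GC ✗; k=3: GCT vs GCT ✓; k=4: GGCT vs GCTC ✗; k=5: AGGCT vs GCTCA ✗; k=6: AAGGCT vs GCTCAT ✗; k=7: AAAGGCT vs GCTCATT ✗.
Only k = 3 is perfect, so the longest perfect 3' overlap is 3.

Longest perfect overlap: 3 complementary base pairs; significant dimer risk (threshold 3).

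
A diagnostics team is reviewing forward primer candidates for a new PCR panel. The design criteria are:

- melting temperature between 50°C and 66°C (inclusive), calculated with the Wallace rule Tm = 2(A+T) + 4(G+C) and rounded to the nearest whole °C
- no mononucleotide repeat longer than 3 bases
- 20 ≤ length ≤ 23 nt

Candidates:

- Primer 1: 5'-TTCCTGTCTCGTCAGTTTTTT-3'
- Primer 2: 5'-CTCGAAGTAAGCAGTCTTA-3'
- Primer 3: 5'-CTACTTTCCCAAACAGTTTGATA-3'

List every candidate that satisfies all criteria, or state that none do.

Primer 1 (21 nt, A=1 T=12 G=3 C=5): Tm = 2·13 + 4·8 = 58°C ✓; longest run = 6, exceeds 3 ✗; length 21 ✓ — fails.
Primer 2 (19 nt, A=6 T=5 G=4 C=4): Tm = 2·11 + 4·8 = 54°C ✓; longest run = 2 ✓; length 19, outside 20–23 ✗ — fails.
Primer 3 (23 nt, A=7 T=8 G=2 C=6): Tm = 2·15 + 4·8 = 62°C ✓; longest run = 3 ✓; length 23 ✓ — passes.

Primer 3 only.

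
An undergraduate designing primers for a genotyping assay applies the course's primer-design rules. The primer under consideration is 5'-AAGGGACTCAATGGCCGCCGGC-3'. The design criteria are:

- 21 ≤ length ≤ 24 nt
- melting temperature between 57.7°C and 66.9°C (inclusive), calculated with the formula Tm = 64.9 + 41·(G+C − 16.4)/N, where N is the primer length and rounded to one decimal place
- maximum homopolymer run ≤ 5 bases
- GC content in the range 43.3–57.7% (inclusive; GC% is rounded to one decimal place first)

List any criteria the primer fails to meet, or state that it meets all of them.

Fails: GC content.

Base counts: A=5, T=2, G=8, C=7 (length 22).
length: length 22 ✓
Tm: Tm = 64.9 + 41·(15 − 16.4)/22 = 62.3°C ✓
homopolymer run: longest run = 3 ✓
GC content: GC 15/22 = 68.2%, outside 43.3–57.7% ✗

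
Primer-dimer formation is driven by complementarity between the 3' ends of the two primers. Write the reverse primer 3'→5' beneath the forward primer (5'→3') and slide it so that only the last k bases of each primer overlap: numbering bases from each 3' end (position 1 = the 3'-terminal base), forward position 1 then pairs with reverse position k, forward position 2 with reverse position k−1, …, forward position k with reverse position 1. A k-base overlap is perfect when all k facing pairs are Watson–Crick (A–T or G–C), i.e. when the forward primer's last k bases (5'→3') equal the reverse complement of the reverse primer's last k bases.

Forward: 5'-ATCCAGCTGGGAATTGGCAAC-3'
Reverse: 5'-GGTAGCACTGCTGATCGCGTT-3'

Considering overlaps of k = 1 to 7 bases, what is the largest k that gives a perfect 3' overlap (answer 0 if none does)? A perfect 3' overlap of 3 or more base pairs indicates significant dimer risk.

Longest perfect overlap: 3 complementary base pairs; significant dimer risk (threshold 3).

Last 7 bases (5'→3') — forward …TGGCAAC, reverse …TCGCGTT.
Reverse complement of the reverse primer's last 7 bases: AACGCGA; its first k bases are the reverse complement of the reverse primer's last k bases, so a perfect k-base overlap needs the forward primer's last k bases to equal them.
Comparing (forward last k vs required): k=1: C vs A ✗; k=2: AC vs AA ✗; k=3: AAC vs AAC ✓; k=4: CAAC vs AACG ✗; k=5: GCAAC vs AACGC ✗; k=6: GGCAAC vs AACGCG ✗; k=7: TGGCAAC vs AACGCGA ✗.
Only k = 3 is perfect, so the longest perfect 3' overlap is 3.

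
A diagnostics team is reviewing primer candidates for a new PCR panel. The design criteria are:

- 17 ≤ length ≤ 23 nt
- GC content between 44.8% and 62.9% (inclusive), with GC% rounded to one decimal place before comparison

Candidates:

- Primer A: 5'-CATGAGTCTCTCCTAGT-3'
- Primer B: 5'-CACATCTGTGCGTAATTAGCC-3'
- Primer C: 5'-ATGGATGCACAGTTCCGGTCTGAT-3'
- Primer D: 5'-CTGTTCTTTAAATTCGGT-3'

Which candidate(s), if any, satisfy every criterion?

Primer A (17 nt, A=3 T=6 G=3 C=5): length 17 ✓; GC 8/17 = 47.1% ✓ — passes.
Primer B (21 nt, A=5 T=6 G=4 C=6): length 21 ✓; GC 10/21 = 47.6% ✓ — passes.
Primer C (24 nt, A=5 T=7 G=7 C=5): length 24, outside 17–23 ✗; GC 12/24 = 50.0% ✓ — fails.
Primer D (18 nt, A=3 T=9 G=3 C=3): length 18 ✓; GC 6/18 = 33.3%, outside 44.8–62.9% ✗ — fails.

Primer A and Primer B.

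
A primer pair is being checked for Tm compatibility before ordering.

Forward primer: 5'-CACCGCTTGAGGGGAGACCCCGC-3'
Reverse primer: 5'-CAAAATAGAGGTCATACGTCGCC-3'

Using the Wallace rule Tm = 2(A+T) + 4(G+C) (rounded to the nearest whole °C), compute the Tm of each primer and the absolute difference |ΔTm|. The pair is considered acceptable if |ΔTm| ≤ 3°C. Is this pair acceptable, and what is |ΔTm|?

|ΔTm| = 12°C; the pair is not acceptable.

Forward: A=4 T=2 G=8 C=9 → Tm = 2·6 + 4·17 = 80°C.
Reverse: A=8 T=4 G=5 C=6 → Tm = 2·12 + 4·11 = 68°C.
|ΔTm| = |80 − 68| = 12°C, > 3°C.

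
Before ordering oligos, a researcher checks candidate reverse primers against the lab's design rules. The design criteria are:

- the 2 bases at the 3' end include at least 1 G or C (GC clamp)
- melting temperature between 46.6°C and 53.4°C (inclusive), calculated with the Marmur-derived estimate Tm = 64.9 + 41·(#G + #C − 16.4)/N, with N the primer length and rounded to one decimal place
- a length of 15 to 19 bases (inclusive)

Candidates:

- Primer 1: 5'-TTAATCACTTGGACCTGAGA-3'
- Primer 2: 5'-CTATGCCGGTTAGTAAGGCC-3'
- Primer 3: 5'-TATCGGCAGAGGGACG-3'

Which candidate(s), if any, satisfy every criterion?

Primer 3 only.

Primer 1 (20 nt, A=6 T=6 G=4 C=4): 3' end GA has 1 G/C ✓; Tm = 64.9 + 41·(8 − 16.4)/20 = 47.7°C ✓; length 20, outside 15–19 ✗ — fails.
Primer 2 (20 nt, A=4 T=5 G=6 C=5): 3' end CC has 2 G/C ✓; Tm = 64.9 + 41·(11 − 16.4)/20 = 53.8°C, outside 46.6–53.4°C ✗; length 20, outside 15–19 ✗ — fails.
Primer 3 (16 nt, A=4 T=2 G=7 C=3): 3' end CG has 2 G/C ✓; Tm = 64.9 + 41·(10 − 16.4)/16 = 48.5°C ✓; length 16 ✓ — passes.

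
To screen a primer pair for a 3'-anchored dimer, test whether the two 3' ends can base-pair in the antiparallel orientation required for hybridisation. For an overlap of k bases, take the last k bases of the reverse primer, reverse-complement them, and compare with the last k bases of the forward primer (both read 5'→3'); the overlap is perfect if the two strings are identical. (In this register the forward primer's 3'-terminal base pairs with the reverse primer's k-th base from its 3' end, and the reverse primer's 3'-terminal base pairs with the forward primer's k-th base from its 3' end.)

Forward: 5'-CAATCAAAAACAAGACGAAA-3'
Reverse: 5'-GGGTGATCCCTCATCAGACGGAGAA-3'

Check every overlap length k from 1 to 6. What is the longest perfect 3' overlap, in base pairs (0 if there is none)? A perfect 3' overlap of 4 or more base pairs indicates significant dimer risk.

Last 6 bases (5'→3') — forward …ACGAAA, reverse …GGAGAA.
Reverse complement of the reverse primer's last 6 bases: TTCTCC; its first k bases are the reverse complement of the reverse primer's last k bases, so a perfect k-base overlap needs the forward primer's last k bases to equal them.
Comparing (forward last k vs required): k=1: A vs T ✗; k=2: AA vs TT ✗; k=3: AAA vs TTC ✗; k=4: GAAA vs TTCT ✗; k=5: CGAAA vs TTCTC ✗; k=6: ACGAAA vs TTCTCC ✗.
No overlap length from 1 to 6 is perfect, so the longest perfect 3' overlap is 0.

Longest perfect overlap: 0 complementary base pairs; below the dimer-risk threshold (threshold 4).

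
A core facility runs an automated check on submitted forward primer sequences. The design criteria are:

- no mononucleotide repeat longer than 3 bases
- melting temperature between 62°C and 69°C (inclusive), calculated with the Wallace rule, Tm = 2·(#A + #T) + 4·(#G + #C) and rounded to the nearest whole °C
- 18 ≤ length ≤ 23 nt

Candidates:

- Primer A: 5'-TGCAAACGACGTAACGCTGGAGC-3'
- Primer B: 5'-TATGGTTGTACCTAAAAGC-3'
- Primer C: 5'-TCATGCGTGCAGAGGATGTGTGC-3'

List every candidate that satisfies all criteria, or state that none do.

None of the candidates satisfy all criteria.

Primer A (23 nt, A=7 T=3 G=7 C=6): longest run = 3 ✓; Tm = 2·10 + 4·13 = 72°C, outside 62–69°C ✗; length 23 ✓ — fails.
Primer B (19 nt, A=6 T=6 G=4 C=3): longest run = 4, exceeds 3 ✗; Tm = 2·12 + 4·7 = 52°C, outside 62–69°C ✗; length 19 ✓ — fails.
Primer C (23 nt, A=4 T=6 G=9 C=4): longest run = 2 ✓; Tm = 2·10 + 4·13 = 72°C, outside 62–69°C ✗; length 23 ✓ — fails.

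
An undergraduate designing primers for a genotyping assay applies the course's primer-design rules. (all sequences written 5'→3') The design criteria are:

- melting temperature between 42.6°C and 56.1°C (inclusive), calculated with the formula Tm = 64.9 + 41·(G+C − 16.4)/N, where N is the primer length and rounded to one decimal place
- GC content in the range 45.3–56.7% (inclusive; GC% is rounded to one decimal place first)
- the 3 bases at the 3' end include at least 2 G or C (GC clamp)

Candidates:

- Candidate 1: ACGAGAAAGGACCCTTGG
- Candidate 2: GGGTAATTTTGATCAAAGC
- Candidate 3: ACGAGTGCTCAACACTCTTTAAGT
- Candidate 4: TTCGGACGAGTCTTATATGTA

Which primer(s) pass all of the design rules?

Candidate 1 only.

Candidate 1 (18 nt, A=6 T=2 G=6 C=4): Tm = 64.9 + 41·(10 − 16.4)/18 = 50.3°C ✓; GC 10/18 = 55.6% ✓; 3' end TGG has 2 G/C ✓ — passes.
Candidate 2 (19 nt, A=6 T=6 G=5 C=2): Tm = 64.9 + 41·(7 − 16.4)/19 = 44.6°C ✓; GC 7/19 = 36.8%, outside 45.3–56.7% ✗; 3' end AGC has 2 G/C ✓ — fails.
Candidate 3 (24 nt, A=7 T=7 G=4 C=6): Tm = 64.9 + 41·(10 − 16.4)/24 = 54.0°C ✓; GC 10/24 = 41.7%, outside 45.3–56.7% ✗; 3' end AGT has 1 G/C, need ≥2 ✗ — fails.
Candidate 4 (21 nt, A=5 T=8 G=5 C=3): Tm = 64.9 + 41·(8 − 16.4)/21 = 48.5°C ✓; GC 8/21 = 38.1%, outside 45.3–56.7% ✗; 3' end GTA has 1 G/C, need ≥2 ✗ — fails.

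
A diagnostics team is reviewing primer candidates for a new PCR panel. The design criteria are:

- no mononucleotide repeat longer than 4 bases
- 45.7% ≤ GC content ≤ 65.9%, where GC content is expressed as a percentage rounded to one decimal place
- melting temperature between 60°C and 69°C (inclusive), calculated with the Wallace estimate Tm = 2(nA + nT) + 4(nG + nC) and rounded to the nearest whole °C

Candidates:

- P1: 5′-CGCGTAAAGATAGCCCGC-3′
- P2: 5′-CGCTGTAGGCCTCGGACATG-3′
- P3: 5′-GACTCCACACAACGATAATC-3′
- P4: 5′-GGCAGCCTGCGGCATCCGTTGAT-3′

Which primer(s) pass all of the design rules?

P2 only.

P1 (18 nt, A=5 T=2 G=5 C=6): longest run = 3 ✓; GC 11/18 = 61.1% ✓; Tm = 2·7 + 4·11 = 58°C, outside 60–69°C ✗ — fails.
P2 (20 nt, A=3 T=4 G=7 C=6): longest run = 2 ✓; GC 13/20 = 65.0% ✓; Tm = 2·7 + 4·13 = 66°C ✓ — passes.
P3 (20 nt, A=8 T=3 G=2 C=7): longest run = 2 ✓; GC 9/20 = 45.0%, outside 45.7–65.9% ✗; Tm = 2·11 + 4·9 = 58°C, outside 60–69°C ✗ — fails.
P4 (23 nt, A=3 T=5 G=8 C=7): longest run = 2 ✓; GC 15/23 = 65.2% ✓; Tm = 2·8 + 4·15 = 76°C, outside 60–69°C ✗ — fails.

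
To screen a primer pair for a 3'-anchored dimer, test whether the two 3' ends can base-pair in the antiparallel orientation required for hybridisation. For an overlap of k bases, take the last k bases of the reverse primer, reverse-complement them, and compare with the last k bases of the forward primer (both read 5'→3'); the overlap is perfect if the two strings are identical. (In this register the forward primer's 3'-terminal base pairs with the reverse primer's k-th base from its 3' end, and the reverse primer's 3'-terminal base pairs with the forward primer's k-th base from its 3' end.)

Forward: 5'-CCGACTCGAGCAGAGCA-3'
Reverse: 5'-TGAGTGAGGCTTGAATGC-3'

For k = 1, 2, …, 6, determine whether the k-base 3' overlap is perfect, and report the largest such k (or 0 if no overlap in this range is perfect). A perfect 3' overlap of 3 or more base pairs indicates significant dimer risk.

Last 6 bases (5'→3') — forward …AGAGCA, reverse …GAATGC.
Reverse complement of the reverse primer's last 6 bases: GCATTC; its first k bases are the reverse complement of the reverse primer's last k bases, so a perfect k-base overlap needs the forward primer's last k bases to equal them.
Comparing (forward last k vs required): k=1: A vs G ✗; k=2: CA vs GC ✗; k=3: GCA vs GCA ✓; k=4: AGCA vs GCAT ✗; k=5: GAGCA vs GCATT ✗; k=6: AGAGCA vs GCATTC ✗.
Only k = 3 is perfect, so the longest perfect 3' overlap is 3.

Longest perfect overlap: 3 complementary base pairs; significant dimer risk (threshold 3).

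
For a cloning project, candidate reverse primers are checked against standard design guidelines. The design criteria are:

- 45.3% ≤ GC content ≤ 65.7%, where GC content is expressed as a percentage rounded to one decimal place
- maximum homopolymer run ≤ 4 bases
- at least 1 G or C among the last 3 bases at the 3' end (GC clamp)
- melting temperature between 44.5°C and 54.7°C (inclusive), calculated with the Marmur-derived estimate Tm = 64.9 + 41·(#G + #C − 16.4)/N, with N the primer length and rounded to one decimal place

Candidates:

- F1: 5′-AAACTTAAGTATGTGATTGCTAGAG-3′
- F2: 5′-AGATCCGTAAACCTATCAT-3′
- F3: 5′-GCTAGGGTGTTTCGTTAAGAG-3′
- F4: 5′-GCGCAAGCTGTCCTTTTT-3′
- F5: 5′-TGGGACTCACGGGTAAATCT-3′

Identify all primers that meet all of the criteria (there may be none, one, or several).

F1 (25 nt, A=9 T=8 G=6 C=2): GC 8/25 = 32.0%, outside 45.3–65.7% ✗; longest run = 3 ✓; 3' end GAG has 2 G/C ✓; Tm = 64.9 + 41·(8 − 16.4)/25 = 51.1°C ✓ — fails.
F2 (19 nt, A=7 T=5 G=2 C=5): GC 7/19 = 36.8%, outside 45.3–65.7% ✗; longest run = 3 ✓; 3' end CAT has 1 G/C ✓; Tm = 64.9 + 41·(7 − 16.4)/19 = 44.6°C ✓ — fails.
F3 (21 nt, A=4 T=7 G=8 C=2): GC 10/21 = 47.6% ✓; longest run = 3 ✓; 3' end GAG has 2 G/C ✓; Tm = 64.9 + 41·(10 − 16.4)/21 = 52.4°C ✓ — passes.
F4 (18 nt, A=2 T=7 G=4 C=5): GC 9/18 = 50.0% ✓; longest run = 5, exceeds 4 ✗; 3' end TTT has 0 G/C, need ≥1 ✗; Tm = 64.9 + 41·(9 − 16.4)/18 = 48.0°C ✓ — fails.
F5 (20 nt, A=5 T=5 G=6 C=4): GC 10/20 = 50.0% ✓; longest run = 3 ✓; 3' end TCT has 1 G/C ✓; Tm = 64.9 + 41·(10 − 16.4)/20 = 51.8°C ✓ — passes.

F3 and F5.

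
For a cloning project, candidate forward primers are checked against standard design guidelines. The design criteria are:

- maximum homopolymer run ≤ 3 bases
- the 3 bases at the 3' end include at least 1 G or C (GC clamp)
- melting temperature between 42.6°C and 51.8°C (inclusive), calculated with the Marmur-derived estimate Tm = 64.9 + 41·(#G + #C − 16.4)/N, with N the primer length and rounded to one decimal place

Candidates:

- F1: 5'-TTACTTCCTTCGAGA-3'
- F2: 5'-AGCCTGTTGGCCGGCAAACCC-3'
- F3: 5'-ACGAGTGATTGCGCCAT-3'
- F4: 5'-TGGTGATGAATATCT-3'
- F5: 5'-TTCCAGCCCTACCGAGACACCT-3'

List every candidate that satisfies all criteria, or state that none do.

F1 (15 nt, A=3 T=6 G=2 C=4): longest run = 2 ✓; 3' end AGA has 1 G/C ✓; Tm = 64.9 + 41·(6 − 16.4)/15 = 36.5°C, outside 42.6–51.8°C ✗ — fails.
F2 (21 nt, A=4 T=3 G=6 C=8): longest run = 3 ✓; 3' end CCC has 3 G/C ✓; Tm = 64.9 + 41·(14 − 16.4)/21 = 60.2°C, outside 42.6–51.8°C ✗ — fails.
F3 (17 nt, A=4 T=4 G=5 C=4): longest run = 2 ✓; 3' end CAT has 1 G/C ✓; Tm = 64.9 + 41·(9 − 16.4)/17 = 47.1°C ✓ — passes.
F4 (15 nt, A=4 T=6 G=4 C=1): longest run = 2 ✓; 3' end TCT has 1 G/C ✓; Tm = 64.9 + 41·(5 − 16.4)/15 = 33.7°C, outside 42.6–51.8°C ✗ — fails.
F5 (22 nt, A=5 T=4 G=3 C=10): longest run = 3 ✓; 3' end CCT has 2 G/C ✓; Tm = 64.9 + 41·(13 − 16.4)/22 = 58.6°C, outside 42.6–51.8°C ✗ — fails.

F3 only.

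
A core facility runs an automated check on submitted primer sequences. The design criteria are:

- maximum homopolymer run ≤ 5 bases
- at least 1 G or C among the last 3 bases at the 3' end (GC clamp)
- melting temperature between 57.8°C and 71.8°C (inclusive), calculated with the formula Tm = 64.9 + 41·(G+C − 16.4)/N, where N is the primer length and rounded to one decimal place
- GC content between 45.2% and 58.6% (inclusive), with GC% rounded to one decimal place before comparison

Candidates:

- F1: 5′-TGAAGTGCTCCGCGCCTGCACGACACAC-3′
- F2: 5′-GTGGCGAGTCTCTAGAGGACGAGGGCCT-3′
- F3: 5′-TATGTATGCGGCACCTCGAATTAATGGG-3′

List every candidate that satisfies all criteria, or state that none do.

F1 (28 nt, A=6 T=4 G=7 C=11): longest run = 2 ✓; 3' end CAC has 2 G/C ✓; Tm = 64.9 + 41·(18 − 16.4)/28 = 67.2°C ✓; GC 18/28 = 64.3%, outside 45.2–58.6% ✗ — fails.
F2 (28 nt, A=5 T=5 G=12 C=6): longest run = 3 ✓; 3' end CCT has 2 G/C ✓; Tm = 64.9 + 41·(18 − 16.4)/28 = 67.2°C ✓; GC 18/28 = 64.3%, outside 45.2–58.6% ✗ — fails.
F3 (28 nt, A=7 T=8 G=8 C=5): longest run = 3 ✓; 3' end GGG has 3 G/C ✓; Tm = 64.9 + 41·(13 − 16.4)/28 = 59.9°C ✓; GC 13/28 = 46.4% ✓ — passes.

F3 only.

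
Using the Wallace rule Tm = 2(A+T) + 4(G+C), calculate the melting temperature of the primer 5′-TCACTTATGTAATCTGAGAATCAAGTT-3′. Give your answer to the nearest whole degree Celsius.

70°C

Base counts: A=9, T=10, G=4, C=4 (length 27).
Tm = 2·(9+10) + 4·(4+4) = 2·19 + 4·8 = 38 + 32 = 70°C.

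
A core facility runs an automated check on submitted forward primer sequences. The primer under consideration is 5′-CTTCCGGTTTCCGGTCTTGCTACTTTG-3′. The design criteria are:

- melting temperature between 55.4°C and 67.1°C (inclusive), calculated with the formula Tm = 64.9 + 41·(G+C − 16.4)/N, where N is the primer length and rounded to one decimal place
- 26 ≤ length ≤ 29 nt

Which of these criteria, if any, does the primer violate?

Base counts: A=1, T=12, G=6, C=8 (length 27).
Tm: Tm = 64.9 + 41·(14 − 16.4)/27 = 61.3°C ✓
length: length 27 ✓

Meets all criteria.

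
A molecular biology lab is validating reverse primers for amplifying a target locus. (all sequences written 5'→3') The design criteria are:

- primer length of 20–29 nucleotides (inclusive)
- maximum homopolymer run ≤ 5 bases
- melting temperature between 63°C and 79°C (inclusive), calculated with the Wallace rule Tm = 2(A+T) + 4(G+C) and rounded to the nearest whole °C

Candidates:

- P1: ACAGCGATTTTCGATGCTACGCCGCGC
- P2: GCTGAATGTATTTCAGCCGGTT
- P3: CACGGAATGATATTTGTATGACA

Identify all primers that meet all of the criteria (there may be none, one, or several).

P1 (27 nt, A=5 T=6 G=7 C=9): length 27 ✓; longest run = 4 ✓; Tm = 2·11 + 4·16 = 86°C, outside 63–79°C ✗ — fails.
P2 (22 nt, A=4 T=8 G=6 C=4): length 22 ✓; longest run = 3 ✓; Tm = 2·12 + 4·10 = 64°C ✓ — passes.
P3 (23 nt, A=8 T=7 G=5 C=3): length 23 ✓; longest run = 3 ✓; Tm = 2·15 + 4·8 = 62°C, outside 63–79°C ✗ — fails.

P2 only.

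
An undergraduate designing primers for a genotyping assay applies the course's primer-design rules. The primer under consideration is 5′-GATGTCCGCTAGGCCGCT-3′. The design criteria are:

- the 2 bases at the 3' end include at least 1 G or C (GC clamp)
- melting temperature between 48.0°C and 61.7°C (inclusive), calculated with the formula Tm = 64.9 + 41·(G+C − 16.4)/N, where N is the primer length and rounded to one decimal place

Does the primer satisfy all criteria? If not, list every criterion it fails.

Base counts: A=2, T=4, G=6, C=6 (length 18).
GC clamp: 3' end CT has 1 G/C ✓
Tm: Tm = 64.9 + 41·(12 − 16.4)/18 = 54.9°C ✓

Meets all criteria.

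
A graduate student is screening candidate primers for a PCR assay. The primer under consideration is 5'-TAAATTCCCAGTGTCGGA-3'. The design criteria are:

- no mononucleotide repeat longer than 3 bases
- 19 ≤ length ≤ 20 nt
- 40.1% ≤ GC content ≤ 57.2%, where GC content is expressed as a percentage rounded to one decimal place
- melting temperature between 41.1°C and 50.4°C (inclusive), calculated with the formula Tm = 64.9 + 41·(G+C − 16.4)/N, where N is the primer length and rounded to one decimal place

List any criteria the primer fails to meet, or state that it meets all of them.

Base counts: A=5, T=5, G=4, C=4 (length 18).
homopolymer run: longest run = 3 ✓
length: length 18, outside 19–20 ✗
GC content: GC 8/18 = 44.4% ✓
Tm: Tm = 64.9 + 41·(8 − 16.4)/18 = 45.8°C ✓

Fails: length.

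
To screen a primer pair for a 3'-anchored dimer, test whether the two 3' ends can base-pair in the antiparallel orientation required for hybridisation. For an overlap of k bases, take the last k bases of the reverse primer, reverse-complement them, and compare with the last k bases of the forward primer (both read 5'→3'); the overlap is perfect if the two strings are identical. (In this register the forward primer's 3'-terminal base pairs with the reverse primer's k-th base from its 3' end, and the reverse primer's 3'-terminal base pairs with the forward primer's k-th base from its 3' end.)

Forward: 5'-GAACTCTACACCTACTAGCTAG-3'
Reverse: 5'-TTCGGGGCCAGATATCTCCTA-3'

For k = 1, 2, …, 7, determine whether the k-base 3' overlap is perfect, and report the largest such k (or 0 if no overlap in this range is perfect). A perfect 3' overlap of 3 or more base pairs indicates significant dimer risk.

Last 7 bases (5'→3') — forward …TAGCTAG, reverse …TCTCCTA.
Reverse complement of the reverse primer's last 7 bases: TAGGAGA; its first k bases are the reverse complement of the reverse primer's last k bases, so a perfect k-base overlap needs the forward primer's last k bases to equal them.
Comparing (forward last k vs required): k=1: G vs T ✗; k=2: AG vs TA ✗; k=3: TAG vs TAG ✓; k=4: CTAG vs TAGG ✗; k=5: GCTAG vs TAGGA ✗; k=6: AGCTAG vs TAGGAG ✗; k=7: TAGCTAG vs TAGGAGA ✗.
Only k = 3 is perfect, so the longest perfect 3' overlap is 3.

Longest perfect overlap: 3 complementary base pairs; significant dimer risk (threshold 3).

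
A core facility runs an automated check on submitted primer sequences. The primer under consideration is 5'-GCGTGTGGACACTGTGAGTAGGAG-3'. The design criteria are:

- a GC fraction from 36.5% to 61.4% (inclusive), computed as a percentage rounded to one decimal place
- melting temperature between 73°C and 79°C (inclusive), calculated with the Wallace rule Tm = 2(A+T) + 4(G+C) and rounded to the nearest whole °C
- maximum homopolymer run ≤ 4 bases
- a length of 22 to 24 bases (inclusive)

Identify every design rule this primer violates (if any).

Base counts: A=5, T=5, G=11, C=3 (length 24).
GC content: GC 14/24 = 58.3% ✓
Tm: Tm = 2·10 + 4·14 = 76°C ✓
homopolymer run: longest run = 2 ✓
length: length 24 ✓

Meets all criteria.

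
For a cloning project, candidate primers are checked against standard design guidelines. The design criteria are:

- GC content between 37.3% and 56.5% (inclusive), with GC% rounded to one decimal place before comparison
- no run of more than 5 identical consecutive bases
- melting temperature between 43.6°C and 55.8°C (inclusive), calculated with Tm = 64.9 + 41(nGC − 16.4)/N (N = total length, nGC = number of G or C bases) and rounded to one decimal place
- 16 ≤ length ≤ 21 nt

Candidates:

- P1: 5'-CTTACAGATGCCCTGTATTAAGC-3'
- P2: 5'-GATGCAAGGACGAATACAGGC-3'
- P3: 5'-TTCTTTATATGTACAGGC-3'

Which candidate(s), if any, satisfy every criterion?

P1 (23 nt, A=6 T=7 G=4 C=6): GC 10/23 = 43.5% ✓; longest run = 3 ✓; Tm = 64.9 + 41·(10 − 16.4)/23 = 53.5°C ✓; length 23, outside 16–21 ✗ — fails.
P2 (21 nt, A=8 T=2 G=7 C=4): GC 11/21 = 52.4% ✓; longest run = 2 ✓; Tm = 64.9 + 41·(11 − 16.4)/21 = 54.4°C ✓; length 21 ✓ — passes.
P3 (18 nt, A=4 T=8 G=3 C=3): GC 6/18 = 33.3%, outside 37.3–56.5% ✗; longest run = 3 ✓; Tm = 64.9 + 41·(6 − 16.4)/18 = 41.2°C, outside 43.6–55.8°C ✗; length 18 ✓ — fails.

P2 only.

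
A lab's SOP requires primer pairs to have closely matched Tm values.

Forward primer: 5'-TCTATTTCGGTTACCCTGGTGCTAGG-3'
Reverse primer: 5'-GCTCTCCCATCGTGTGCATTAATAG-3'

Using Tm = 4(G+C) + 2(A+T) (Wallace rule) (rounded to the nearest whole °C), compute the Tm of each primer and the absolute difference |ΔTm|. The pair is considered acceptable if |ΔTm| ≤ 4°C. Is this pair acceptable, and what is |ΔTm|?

Forward: A=3 T=10 G=7 C=6 → Tm = 2·13 + 4·13 = 78°C.
Reverse: A=5 T=8 G=5 C=7 → Tm = 2·13 + 4·12 = 74°C.
|ΔTm| = |78 − 74| = 4°C, ≤ 4°C.

|ΔTm| = 4°C; the pair is acceptable.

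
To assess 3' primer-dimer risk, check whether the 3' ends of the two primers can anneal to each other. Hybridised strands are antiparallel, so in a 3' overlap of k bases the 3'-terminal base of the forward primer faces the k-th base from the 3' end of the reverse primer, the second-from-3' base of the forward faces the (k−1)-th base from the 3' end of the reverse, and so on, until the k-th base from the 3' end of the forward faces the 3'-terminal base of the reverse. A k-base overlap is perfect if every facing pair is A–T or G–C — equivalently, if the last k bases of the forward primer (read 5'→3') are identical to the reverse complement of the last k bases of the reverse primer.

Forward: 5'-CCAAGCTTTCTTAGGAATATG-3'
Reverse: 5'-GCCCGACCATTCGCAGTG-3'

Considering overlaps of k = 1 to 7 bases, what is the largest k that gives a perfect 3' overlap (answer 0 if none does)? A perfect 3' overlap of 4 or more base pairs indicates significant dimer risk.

Last 7 bases (5'→3') — forward …GAATATG, reverse …CGCAGTG.
Reverse complement of the reverse primer's last 7 bases: CACTGCG; its first k bases are the reverse complement of the reverse primer's last k bases, so a perfect k-base overlap needs the forward primer's last k bases to equal them.
Comparing (forward last k vs required): k=1: G vs C ✗; k=2: TG vs CA ✗; k=3: ATG vs CAC ✗; k=4: TATG vs CACT ✗; k=5: ATATG vs CACTG ✗; k=6: AATATG vs CACTGC ✗; k=7: GAATATG vs CACTGCG ✗.
No overlap length from 1 to 7 is perfect, so the longest perfect 3' overlap is 0.

Longest perfect overlap: 0 complementary base pairs; below the dimer-risk threshold (threshold 4).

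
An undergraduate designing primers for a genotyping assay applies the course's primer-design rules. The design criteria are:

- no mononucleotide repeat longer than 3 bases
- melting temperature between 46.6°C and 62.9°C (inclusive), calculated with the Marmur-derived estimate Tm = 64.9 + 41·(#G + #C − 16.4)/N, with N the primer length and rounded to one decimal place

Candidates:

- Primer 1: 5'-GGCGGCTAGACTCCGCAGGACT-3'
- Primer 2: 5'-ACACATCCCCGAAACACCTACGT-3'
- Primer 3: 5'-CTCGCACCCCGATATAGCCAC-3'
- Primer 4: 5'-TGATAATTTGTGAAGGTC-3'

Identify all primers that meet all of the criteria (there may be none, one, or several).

Primer 1 (22 nt, A=4 T=3 G=8 C=7): longest run = 2 ✓; Tm = 64.9 + 41·(15 − 16.4)/22 = 62.3°C ✓ — passes.
Primer 2 (23 nt, A=8 T=3 G=2 C=10): longest run = 4, exceeds 3 ✗; Tm = 64.9 + 41·(12 − 16.4)/23 = 57.1°C ✓ — fails.
Primer 3 (21 nt, A=5 T=3 G=3 C=10): longest run = 4, exceeds 3 ✗; Tm = 64.9 + 41·(13 − 16.4)/21 = 58.3°C ✓ — fails.
Primer 4 (18 nt, A=5 T=7 G=5 C=1): longest run = 3 ✓; Tm = 64.9 + 41·(6 − 16.4)/18 = 41.2°C, outside 46.6–62.9°C ✗ — fails.

Primer 1 only.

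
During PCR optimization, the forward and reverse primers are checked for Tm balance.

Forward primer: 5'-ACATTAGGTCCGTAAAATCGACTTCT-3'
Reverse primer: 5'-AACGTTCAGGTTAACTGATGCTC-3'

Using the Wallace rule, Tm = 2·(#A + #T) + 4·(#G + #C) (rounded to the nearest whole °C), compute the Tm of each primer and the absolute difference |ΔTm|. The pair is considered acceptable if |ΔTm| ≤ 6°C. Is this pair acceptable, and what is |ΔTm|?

|ΔTm| = 6°C; the pair is acceptable.

Forward: A=8 T=8 G=4 C=6 → Tm = 2·16 + 4·10 = 72°C.
Reverse: A=6 T=7 G=5 C=5 → Tm = 2·13 + 4·10 = 66°C.
|ΔTm| = |72 − 66| = 6°C, ≤ 6°C.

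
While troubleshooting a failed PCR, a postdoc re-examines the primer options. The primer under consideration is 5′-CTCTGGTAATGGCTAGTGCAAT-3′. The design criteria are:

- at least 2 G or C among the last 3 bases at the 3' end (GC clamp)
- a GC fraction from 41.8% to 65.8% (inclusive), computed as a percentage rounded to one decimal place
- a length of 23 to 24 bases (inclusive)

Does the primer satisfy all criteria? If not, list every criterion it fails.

Base counts: A=5, T=7, G=6, C=4 (length 22).
GC clamp: 3' end AAT has 0 G/C, need ≥2 ✗
GC content: GC 10/22 = 45.5% ✓
length: length 22, outside 23–24 ✗

Fails: GC clamp, length.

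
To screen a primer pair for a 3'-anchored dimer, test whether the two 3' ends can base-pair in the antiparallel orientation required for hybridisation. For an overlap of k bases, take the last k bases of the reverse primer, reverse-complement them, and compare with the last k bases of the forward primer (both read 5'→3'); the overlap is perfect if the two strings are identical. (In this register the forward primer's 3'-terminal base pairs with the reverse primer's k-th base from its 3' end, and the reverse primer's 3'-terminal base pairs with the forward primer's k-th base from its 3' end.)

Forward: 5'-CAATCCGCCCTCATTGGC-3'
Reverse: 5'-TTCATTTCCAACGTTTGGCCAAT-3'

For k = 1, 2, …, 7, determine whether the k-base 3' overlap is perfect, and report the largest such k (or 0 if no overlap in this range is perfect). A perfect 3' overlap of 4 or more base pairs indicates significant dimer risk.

Last 7 bases (5'→3') — forward …CATTGGC, reverse …GGCCAAT.
Reverse complement of the reverse primer's last 7 bases: ATTGGCC; its first k bases are the reverse complement of the reverse primer's last k bases, so a perfect k-base overlap needs the forward primer's last k bases to equal them.
Comparing (forward last k vs required): k=1: C vs A ✗; k=2: GC vs AT ✗; k=3: GGC vs ATT ✗; k=4: TGGC vs ATTG ✗; k=5: TTGGC vs ATTGG ✗; k=6: ATTGGC vs ATTGGC ✓; k=7: CATTGGC vs ATTGGCC ✗.
Only k = 6 is perfect, so the longest perfect 3' overlap is 6.

Longest perfect overlap: 6 complementary base pairs; significant dimer risk (threshold 4).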